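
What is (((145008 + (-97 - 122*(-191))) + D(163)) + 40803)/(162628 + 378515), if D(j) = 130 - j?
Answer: 69661/180381 ≈ 0.38619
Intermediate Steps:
(((145008 + (-97 - 122*(-191))) + D(163)) + 40803)/(162628 + 378515) = (((145008 + (-97 - 122*(-191))) + (130 - 1*163)) + 40803)/(162628 + 378515) = (((145008 + (-97 + 23302)) + (130 - 163)) + 40803)/541143 = (((145008 + 23205) - 33) + 40803)*(1/541143) = ((168213 - 33) + 40803)*(1/541143) = (168180 + 40803)*(1/541143) = 208983*(1/541143) = 69661/180381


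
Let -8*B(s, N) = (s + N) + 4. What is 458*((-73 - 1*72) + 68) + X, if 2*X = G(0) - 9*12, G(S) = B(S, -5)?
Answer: -565119/16 ≈ -35320.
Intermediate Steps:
B(s, N) = -½ - N/8 - s/8 (B(s, N) = -((s + N) + 4)/8 = -((N + s) + 4)/8 = -(4 + N + s)/8 = -½ - N/8 - s/8)
G(S) = ⅛ - S/8 (G(S) = -½ - ⅛*(-5) - S/8 = -½ + 5/8 - S/8 = ⅛ - S/8)
X = -863/16 (X = ((⅛ - ⅛*0) - 9*12)/2 = ((⅛ + 0) - 108)/2 = (⅛ - 108)/2 = (½)*(-863/8) = -863/16 ≈ -53.938)
458*((-73 - 1*72) + 68) + X = 458*((-73 - 1*72) + 68) - 863/16 = 458*((-73 - 72) + 68) - 863/16 = 458*(-145 + 68) - 863/16 = 458*(-77) - 863/16 = -35266 - 863/16 = -565119/16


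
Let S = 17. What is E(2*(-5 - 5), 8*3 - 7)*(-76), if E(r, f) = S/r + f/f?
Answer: -57/5 ≈ -11.400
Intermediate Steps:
E(r, f) = 1 + 17/r (E(r, f) = 17/r + f/f = 17/r + 1 = 1 + 17/r)
E(2*(-5 - 5), 8*3 - 7)*(-76) = ((17 + 2*(-5 - 5))/((2*(-5 - 5))))*(-76) = ((17 + 2*(-10))/((2*(-10))))*(-76) = ((17 - 20)/(-20))*(-76) = -1/20*(-3)*(-76) = (3/20)*(-76) = -57/5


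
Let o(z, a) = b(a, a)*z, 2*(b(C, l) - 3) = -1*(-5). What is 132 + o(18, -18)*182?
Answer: 18150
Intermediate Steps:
b(C, l) = 11/2 (b(C, l) = 3 + (-1*(-5))/2 = 3 + (1/2)*5 = 3 + 5/2 = 11/2)
o(z, a) = 11*z/2
132 + o(18, -18)*182 = 132 + ((11/2)*18)*182 = 132 + 99*182 = 132 + 18018 = 18150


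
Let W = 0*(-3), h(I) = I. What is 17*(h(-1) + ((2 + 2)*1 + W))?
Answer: 51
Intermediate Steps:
W = 0
17*(h(-1) + ((2 + 2)*1 + W)) = 17*(-1 + ((2 + 2)*1 + 0)) = 17*(-1 + (4*1 + 0)) = 17*(-1 + (4 + 0)) = 17*(-1 + 4) = 17*3 = 51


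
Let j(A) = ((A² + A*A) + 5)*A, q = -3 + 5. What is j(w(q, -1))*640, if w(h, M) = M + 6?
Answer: 176000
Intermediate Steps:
q = 2
w(h, M) = 6 + M
j(A) = A*(5 + 2*A²) (j(A) = ((A² + A²) + 5)*A = (2*A² + 5)*A = (5 + 2*A²)*A = A*(5 + 2*A²))
j(w(q, -1))*640 = ((6 - 1)*(5 + 2*(6 - 1)²))*640 = (5*(5 + 2*5²))*640 = (5*(5 + 2*25))*640 = (5*(5 + 50))*640 = (5*55)*640 = 275*640 = 176000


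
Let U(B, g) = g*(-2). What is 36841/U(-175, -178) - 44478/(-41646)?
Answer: 258352409/2470996 ≈ 104.55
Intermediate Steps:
U(B, g) = -2*g
36841/U(-175, -178) - 44478/(-41646) = 36841/((-2*(-178))) - 44478/(-41646) = 36841/356 - 44478*(-1/41646) = 36841*(1/356) + 7413/6941 = 36841/356 + 7413/6941 = 258352409/2470996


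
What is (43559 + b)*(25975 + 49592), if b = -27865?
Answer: 1185948498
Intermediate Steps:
(43559 + b)*(25975 + 49592) = (43559 - 27865)*(25975 + 49592) = 15694*75567 = 1185948498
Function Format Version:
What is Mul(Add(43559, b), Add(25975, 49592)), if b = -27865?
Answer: 1185948498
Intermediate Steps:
Mul(Add(43559, b), Add(25975, 49592)) = Mul(Add(43559, -27865), Add(25975, 49592)) = Mul(15694, 75567) = 1185948498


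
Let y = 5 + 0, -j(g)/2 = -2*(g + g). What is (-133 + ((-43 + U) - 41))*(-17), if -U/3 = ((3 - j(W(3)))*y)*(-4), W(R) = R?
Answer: 25109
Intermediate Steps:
j(g) = 8*g (j(g) = -(-4)*(g + g) = -(-4)*2*g = -(-8)*g = 8*g)
y = 5
U = -1260 (U = -3*(3 - 8*3)*5*(-4) = -3*(3 - 1*24)*5*(-4) = -3*(3 - 24)*5*(-4) = -3*(-21*5)*(-4) = -(-315)*(-4) = -3*420 = -1260)
(-133 + ((-43 + U) - 41))*(-17) = (-133 + ((-43 - 1260) - 41))*(-17) = (-133 + (-1303 - 41))*(-17) = (-133 - 1344)*(-17) = -1477*(-17) = 25109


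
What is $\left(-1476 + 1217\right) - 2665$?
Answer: $-2924$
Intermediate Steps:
$\left(-1476 + 1217\right) - 2665 = -259 - 2665 = -2924$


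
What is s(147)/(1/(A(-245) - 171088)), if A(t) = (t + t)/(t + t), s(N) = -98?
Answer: 16766526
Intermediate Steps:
A(t) = 1 (A(t) = (2*t)/((2*t)) = (2*t)*(1/(2*t)) = 1)
s(147)/(1/(A(-245) - 171088)) = -98/(1/(1 - 171088)) = -98/(1/(-171087)) = -98/(-1/171087) = -98*(-171087) = 16766526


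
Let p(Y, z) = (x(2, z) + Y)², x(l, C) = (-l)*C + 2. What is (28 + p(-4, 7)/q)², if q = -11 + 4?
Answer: 3600/49 ≈ 73.469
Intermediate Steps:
q = -7
x(l, C) = 2 - C*l (x(l, C) = -C*l + 2 = 2 - C*l)
p(Y, z) = (2 + Y - 2*z)² (p(Y, z) = ((2 - 1*z*2) + Y)² = ((2 - 2*z) + Y)² = (2 + Y - 2*z)²)
(28 + p(-4, 7)/q)² = (28 + (2 - 4 - 2*7)²/(-7))² = (28 + (2 - 4 - 14)²*(-⅐))² = (28 + (-16)²*(-⅐))² = (28 + 256*(-⅐))² = (28 - 256/7)² = (-60/7)² = 3600/49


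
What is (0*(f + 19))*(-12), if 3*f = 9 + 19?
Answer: 0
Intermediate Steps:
f = 28/3 (f = (9 + 19)/3 = (⅓)*28 = 28/3 ≈ 9.3333)
(0*(f + 19))*(-12) = (0*(28/3 + 19))*(-12) = (0*(85/3))*(-12) = 0*(-12) = 0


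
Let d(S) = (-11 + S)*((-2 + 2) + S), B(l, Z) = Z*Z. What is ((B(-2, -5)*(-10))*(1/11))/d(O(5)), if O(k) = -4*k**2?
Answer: -5/2442 ≈ -0.0020475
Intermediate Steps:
B(l, Z) = Z**2
d(S) = S*(-11 + S) (d(S) = (-11 + S)*(0 + S) = (-11 + S)*S = S*(-11 + S))
((B(-2, -5)*(-10))*(1/11))/d(O(5)) = (((-5)**2*(-10))*(1/11))/(((-4*5**2)*(-11 - 4*5**2))) = ((25*(-10))*(1*(1/11)))/(((-4*25)*(-11 - 4*25))) = (-250*1/11)/((-100*(-11 - 100))) = -250/(11*((-100*(-111)))) = -250/11/11100 = -250/11*1/11100 = -5/2442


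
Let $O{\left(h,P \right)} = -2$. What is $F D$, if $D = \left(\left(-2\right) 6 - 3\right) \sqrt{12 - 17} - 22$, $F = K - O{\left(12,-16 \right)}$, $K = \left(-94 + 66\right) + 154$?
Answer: $-2816 - 1920 i \sqrt{5} \approx -2816.0 - 4293.3 i$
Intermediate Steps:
$K = 126$ ($K = -28 + 154 = 126$)
$F = 128$ ($F = 126 - -2 = 126 + 2 = 128$)
$D = -22 - 15 i \sqrt{5}$ ($D = \left(-12 - 3\right) \sqrt{-5} - 22 = - 15 i \sqrt{5} - 22 = -22 - 15 i \sqrt{5} \approx -22.0 - 33.541 i$)
$F D = 128 \left(-22 - 15 i \sqrt{5}\right) = -2816 - 1920 i \sqrt{5}$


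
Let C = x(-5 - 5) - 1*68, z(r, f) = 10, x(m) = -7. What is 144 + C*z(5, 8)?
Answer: -606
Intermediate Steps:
C = -75 (C = -7 - 1*68 = -7 - 68 = -75)
144 + C*z(5, 8) = 144 - 75*10 = 144 - 750 = -606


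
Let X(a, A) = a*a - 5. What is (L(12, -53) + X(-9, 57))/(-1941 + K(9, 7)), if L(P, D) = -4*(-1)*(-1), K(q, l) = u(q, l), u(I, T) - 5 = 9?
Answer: -72/1927 ≈ -0.037364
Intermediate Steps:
u(I, T) = 14 (u(I, T) = 5 + 9 = 14)
K(q, l) = 14
X(a, A) = -5 + a² (X(a, A) = a² - 5 = -5 + a²)
L(P, D) = -4 (L(P, D) = 4*(-1) = -4)
(L(12, -53) + X(-9, 57))/(-1941 + K(9, 7)) = (-4 + (-5 + (-9)²))/(-1941 + 14) = (-4 + (-5 + 81))/(-1927) = (-4 + 76)*(-1/1927) = 72*(-1/1927) = -72/1927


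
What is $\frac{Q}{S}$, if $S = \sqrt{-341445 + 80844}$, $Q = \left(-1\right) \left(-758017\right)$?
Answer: $- \frac{758017 i \sqrt{260601}}{260601} \approx - 1484.9 i$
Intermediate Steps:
$Q = 758017$
$S = i \sqrt{260601}$ ($S = \sqrt{-260601} = i \sqrt{260601} \approx 510.49 i$)
$\frac{Q}{S} = \frac{758017}{i \sqrt{260601}} = 758017 \left(- \frac{i \sqrt{260601}}{260601}\right) = - \frac{758017 i \sqrt{260601}}{260601}$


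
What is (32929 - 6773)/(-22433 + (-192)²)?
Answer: 26156/14431 ≈ 1.8125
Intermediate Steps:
(32929 - 6773)/(-22433 + (-192)²) = 26156/(-22433 + 36864) = 26156/14431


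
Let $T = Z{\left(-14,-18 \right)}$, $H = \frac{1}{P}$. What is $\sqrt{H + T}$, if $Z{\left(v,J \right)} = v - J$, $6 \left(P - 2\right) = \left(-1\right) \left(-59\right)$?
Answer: $\frac{\sqrt{20590}}{71} \approx 2.021$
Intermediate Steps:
$P = \frac{71}{6}$ ($P = 2 + \frac{\left(-1\right) \left(-59\right)}{6} = 2 + \frac{1}{6} \cdot 59 = 2 + \frac{59}{6} = \frac{71}{6} \approx 11.833$)
$H = \frac{6}{71}$ ($H = \frac{1}{\frac{71}{6}} = \frac{6}{71} \approx 0.084507$)
$T = 4$ ($T = -14 - -18 = -14 + 18 = 4$)
$\sqrt{H + T} = \sqrt{\frac{6}{71} + 4} = \sqrt{\frac{290}{71}} = \frac{\sqrt{20590}}{71}$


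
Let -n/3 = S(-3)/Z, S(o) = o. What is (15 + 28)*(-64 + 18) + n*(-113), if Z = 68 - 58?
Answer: -20797/10 ≈ -2079.7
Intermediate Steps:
Z = 10
n = 9/10 (n = -(-9)/10 = -3*(-3/10) = 9/10 ≈ 0.90000)
(15 + 28)*(-64 + 18) + n*(-113) = (15 + 28)*(-64 + 18) + (9/10)*(-113) = 43*(-46) - 1017/10 = -1978 - 1017/10 = -20797/10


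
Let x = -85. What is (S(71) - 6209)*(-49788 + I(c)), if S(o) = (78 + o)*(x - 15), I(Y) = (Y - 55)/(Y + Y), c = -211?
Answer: 221752894715/211 ≈ 1.0510e+9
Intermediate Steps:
I(Y) = (-55 + Y)/(2*Y) (I(Y) = (-55 + Y)/((2*Y)) = (-55 + Y)*(1/(2*Y)) = (-55 + Y)/(2*Y))
S(o) = -7800 - 100*o (S(o) = (78 + o)*(-85 - 15) = (78 + o)*(-100) = -7800 - 100*o)
(S(71) - 6209)*(-49788 + I(c)) = ((-7800 - 100*71) - 6209)*(-49788 + (½)*(-55 - 211)/(-211)) = ((-7800 - 7100) - 6209)*(-49788 + (½)*(-1/211)*(-266)) = (-14900 - 6209)*(-49788 + 133/211) = -21109*(-10505135/211) = 221752894715/211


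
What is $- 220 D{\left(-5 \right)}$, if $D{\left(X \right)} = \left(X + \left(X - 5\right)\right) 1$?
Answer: $3300$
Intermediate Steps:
$D{\left(X \right)} = -5 + 2 X$ ($D{\left(X \right)} = \left(X + \left(X - 5\right)\right) 1 = \left(X + \left(-5 + X\right)\right) 1 = \left(-5 + 2 X\right) 1 = -5 + 2 X$)
$- 220 D{\left(-5 \right)} = - 220 \left(-5 + 2 \left(-5\right)\right) = - 220 \left(-5 - 10\right) = \left(-220\right) \left(-15\right) = 3300$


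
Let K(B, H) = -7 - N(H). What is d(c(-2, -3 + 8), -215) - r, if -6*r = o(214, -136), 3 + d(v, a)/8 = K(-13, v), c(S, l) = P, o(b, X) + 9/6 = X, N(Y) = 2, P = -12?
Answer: -1427/12 ≈ -118.92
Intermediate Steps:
o(b, X) = -3/2 + X
c(S, l) = -12
K(B, H) = -9 (K(B, H) = -7 - 1*2 = -7 - 2 = -9)
d(v, a) = -96 (d(v, a) = -24 + 8*(-9) = -24 - 72 = -96)
r = 275/12 (r = -(-3/2 - 136)/6 = -1/6*(-275/2) = 275/12 ≈ 22.917)
d(c(-2, -3 + 8), -215) - r = -96 - 1*275/12 = -96 - 275/12 = -1427/12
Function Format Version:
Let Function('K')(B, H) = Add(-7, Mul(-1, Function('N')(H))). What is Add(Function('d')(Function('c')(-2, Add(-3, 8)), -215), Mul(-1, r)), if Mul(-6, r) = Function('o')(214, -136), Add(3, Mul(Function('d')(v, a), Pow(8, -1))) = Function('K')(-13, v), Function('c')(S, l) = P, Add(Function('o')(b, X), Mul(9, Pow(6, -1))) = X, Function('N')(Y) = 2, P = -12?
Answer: Rational(-1427, 12) ≈ -118.92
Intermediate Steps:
Function('o')(b, X) = Add(Rational(-3, 2), X)
Function('c')(S, l) = -12
Function('K')(B, H) = -9 (Function('K')(B, H) = Add(-7, Mul(-1, 2)) = Add(-7, -2) = -9)
Function('d')(v, a) = -96 (Function('d')(v, a) = Add(-24, Mul(8, -9)) = Add(-24, -72) = -96)
r = Rational(275, 12) (r = Mul(Rational(-1, 6), Add(Rational(-3, 2), -136)) = Mul(Rational(-1, 6), Rational(-275, 2)) = Rational(275, 12) ≈ 22.917)
Add(Function('d')(Function('c')(-2, Add(-3, 8)), -215), Mul(-1, r)) = Add(-96, Mul(-1, Rational(275, 12))) = Add(-96, Rational(-275, 12)) = Rational(-1427, 12)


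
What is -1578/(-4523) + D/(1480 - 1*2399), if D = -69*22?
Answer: 8316096/4156637 ≈ 2.0007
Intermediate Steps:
D = -1518
-1578/(-4523) + D/(1480 - 1*2399) = -1578/(-4523) - 1518/(1480 - 1*2399) = -1578*(-1/4523) - 1518/(1480 - 2399) = 1578/4523 - 1518/(-919) = 1578/4523 - 1518*(-1/919) = 1578/4523 + 1518/919 = 8316096/4156637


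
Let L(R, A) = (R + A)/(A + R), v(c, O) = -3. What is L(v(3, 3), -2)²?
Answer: 1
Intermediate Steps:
L(R, A) = 1 (L(R, A) = (A + R)/(A + R) = 1)
L(v(3, 3), -2)² = 1² = 1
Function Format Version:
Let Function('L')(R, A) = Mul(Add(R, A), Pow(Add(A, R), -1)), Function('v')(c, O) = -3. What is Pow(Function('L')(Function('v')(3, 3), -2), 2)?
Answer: 1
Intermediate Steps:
Function('L')(R, A) = 1 (Function('L')(R, A) = Mul(Add(A, R), Pow(Add(A, R), -1)) = 1)
Pow(Function('L')(Function('v')(3, 3), -2), 2) = Pow(1, 2) = 1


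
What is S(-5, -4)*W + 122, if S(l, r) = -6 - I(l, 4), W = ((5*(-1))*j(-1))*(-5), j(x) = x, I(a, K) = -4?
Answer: 172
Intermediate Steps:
W = -25 (W = ((5*(-1))*(-1))*(-5) = -5*(-1)*(-5) = 5*(-5) = -25)
S(l, r) = -2 (S(l, r) = -6 - 1*(-4) = -6 + 4 = -2)
S(-5, -4)*W + 122 = -2*(-25) + 122 = 50 + 122 = 172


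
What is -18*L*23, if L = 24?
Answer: -9936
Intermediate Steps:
-18*L*23 = -18*24*23 = -432*23 = -9936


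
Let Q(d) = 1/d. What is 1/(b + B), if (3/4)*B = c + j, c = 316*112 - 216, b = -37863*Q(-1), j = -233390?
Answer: -3/679267 ≈ -4.4165e-6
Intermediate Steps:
b = 37863 (b = -37863/(-1) = -37863*(-1) = 37863)
c = 35176 (c = 35392 - 216 = 35176)
B = -792856/3 (B = 4*(35176 - 233390)/3 = (4/3)*(-198214) = -792856/3 ≈ -2.6429e+5)
1/(b + B) = 1/(37863 - 792856/3) = 1/(-679267/3) = -3/679267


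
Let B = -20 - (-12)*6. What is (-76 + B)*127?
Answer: -3048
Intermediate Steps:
B = 52 (B = -20 - 1*(-72) = -20 + 72 = 52)
(-76 + B)*127 = (-76 + 52)*127 = -24*127 = -3048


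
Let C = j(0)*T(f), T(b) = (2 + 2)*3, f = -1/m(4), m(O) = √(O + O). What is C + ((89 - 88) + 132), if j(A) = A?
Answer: 133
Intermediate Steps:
m(O) = √2*√O (m(O) = √(2*O) = √2*√O)
f = -√2/4 (f = -1/(√2*√4) = -1/(√2*2) = -1/(2*√2) = -√2/4 ≈ -0.35355)
T(b) = 12 (T(b) = 4*3 = 12)
C = 0 (C = 0*12 = 0)
C + ((89 - 88) + 132) = 0 + ((89 - 88) + 132) = 0 + (1 + 132) = 0 + 133 = 133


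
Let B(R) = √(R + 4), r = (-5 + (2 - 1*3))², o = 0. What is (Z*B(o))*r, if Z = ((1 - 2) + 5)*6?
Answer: 1728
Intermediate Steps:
r = 36 (r = (-5 + (2 - 3))² = (-5 - 1)² = (-6)² = 36)
Z = 24 (Z = (-1 + 5)*6 = 4*6 = 24)
B(R) = √(4 + R)
(Z*B(o))*r = (24*√(4 + 0))*36 = (24*√4)*36 = (24*2)*36 = 48*36 = 1728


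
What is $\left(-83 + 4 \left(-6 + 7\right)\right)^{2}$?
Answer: $6241$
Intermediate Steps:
$\left(-83 + 4 \left(-6 + 7\right)\right)^{2} = \left(-83 + 4 \cdot 1\right)^{2} = \left(-83 + 4\right)^{2} = \left(-79\right)^{2} = 6241$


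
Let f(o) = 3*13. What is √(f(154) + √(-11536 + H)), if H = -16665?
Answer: √(39 + I*√28201) ≈ 10.281 + 8.167*I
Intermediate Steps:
f(o) = 39
√(f(154) + √(-11536 + H)) = √(39 + √(-11536 - 16665)) = √(39 + √(-28201)) = √(39 + I*√28201)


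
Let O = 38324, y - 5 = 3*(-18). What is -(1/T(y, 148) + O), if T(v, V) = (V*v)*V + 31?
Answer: -41131807859/1073265 ≈ -38324.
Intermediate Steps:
y = -49 (y = 5 + 3*(-18) = 5 - 54 = -49)
T(v, V) = 31 + v*V² (T(v, V) = v*V² + 31 = 31 + v*V²)
-(1/T(y, 148) + O) = -(1/(31 - 49*148²) + 38324) = -(1/(31 - 49*21904) + 38324) = -(1/(31 - 1073296) + 38324) = -(1/(-1073265) + 38324) = -(-1/1073265 + 38324) = -1*41131807859/1073265 = -41131807859/1073265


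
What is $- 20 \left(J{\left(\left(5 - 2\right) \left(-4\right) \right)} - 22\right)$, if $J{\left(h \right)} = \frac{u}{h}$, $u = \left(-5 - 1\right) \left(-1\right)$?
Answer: $450$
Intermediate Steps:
$u = 6$ ($u = \left(-6\right) \left(-1\right) = 6$)
$J{\left(h \right)} = \frac{6}{h}$
$- 20 \left(J{\left(\left(5 - 2\right) \left(-4\right) \right)} - 22\right) = - 20 \left(\frac{6}{\left(5 - 2\right) \left(-4\right)} - 22\right) = - 20 \left(\frac{6}{3 \left(-4\right)} - 22\right) = - 20 \left(\frac{6}{-12} - 22\right) = - 20 \left(6 \left(- \frac{1}{12}\right) - 22\right) = - 20 \left(- \frac{1}{2} - 22\right) = \left(-20\right) \left(- \frac{45}{2}\right) = 450$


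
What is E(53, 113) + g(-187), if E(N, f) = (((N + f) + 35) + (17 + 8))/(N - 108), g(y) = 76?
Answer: 3954/55 ≈ 71.891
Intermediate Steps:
E(N, f) = (60 + N + f)/(-108 + N) (E(N, f) = ((35 + N + f) + 25)/(-108 + N) = (60 + N + f)/(-108 + N))
E(53, 113) + g(-187) = (60 + 53 + 113)/(-108 + 53) + 76 = 226/(-55) + 76 = -1/55*226 + 76 = -226/55 + 76 = 3954/55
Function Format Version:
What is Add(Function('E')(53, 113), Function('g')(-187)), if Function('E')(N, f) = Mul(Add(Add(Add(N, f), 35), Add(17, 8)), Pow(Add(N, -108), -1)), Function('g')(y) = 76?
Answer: Rational(3954, 55) ≈ 71.891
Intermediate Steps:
Function('E')(N, f) = Mul(Pow(Add(-108, N), -1), Add(60, N, f)) (Function('E')(N, f) = Mul(Add(Add(35, N, f), 25), Pow(Add(-108, N), -1)) = Mul(Add(60, N, f), Pow(Add(-108, N), -1)) = Mul(Pow(Add(-108, N), -1), Add(60, N, f)))
Add(Function('E')(53, 113), Function('g')(-187)) = Add(Mul(Pow(Add(-108, 53), -1), Add(60, 53, 113)), 76) = Add(Mul(Pow(-55, -1), 226), 76) = Add(Mul(Rational(-1, 55), 226), 76) = Add(Rational(-226, 55), 76) = Rational(3954, 55)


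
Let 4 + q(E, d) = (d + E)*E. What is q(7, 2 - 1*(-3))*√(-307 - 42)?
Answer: 80*I*√349 ≈ 1494.5*I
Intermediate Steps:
q(E, d) = -4 + E*(E + d) (q(E, d) = -4 + (d + E)*E = -4 + (E + d)*E = -4 + E*(E + d))
q(7, 2 - 1*(-3))*√(-307 - 42) = (-4 + 7² + 7*(2 - 1*(-3)))*√(-307 - 42) = (-4 + 49 + 7*(2 + 3))*√(-349) = (-4 + 49 + 7*5)*(I*√349) = (-4 + 49 + 35)*(I*√349) = 80*(I*√349) = 80*I*√349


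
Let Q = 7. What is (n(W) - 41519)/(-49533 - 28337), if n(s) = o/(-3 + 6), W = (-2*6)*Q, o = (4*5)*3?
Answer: 41499/77870 ≈ 0.53293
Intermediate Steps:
o = 60 (o = 20*3 = 60)
W = -84 (W = -2*6*7 = -12*7 = -84)
n(s) = 20 (n(s) = 60/(-3 + 6) = 60/3 = 60*(⅓) = 20)
(n(W) - 41519)/(-49533 - 28337) = (20 - 41519)/(-49533 - 28337) = -41499/(-77870) = -41499*(-1/77870) = 41499/77870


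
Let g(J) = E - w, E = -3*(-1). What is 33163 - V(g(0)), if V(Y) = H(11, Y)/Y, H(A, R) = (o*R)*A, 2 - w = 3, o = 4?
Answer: 33119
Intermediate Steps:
E = 3
w = -1 (w = 2 - 1*3 = 2 - 3 = -1)
H(A, R) = 4*A*R (H(A, R) = (4*R)*A = 4*A*R)
g(J) = 4 (g(J) = 3 - 1*(-1) = 3 + 1 = 4)
V(Y) = 44 (V(Y) = (4*11*Y)/Y = (44*Y)/Y = 44)
33163 - V(g(0)) = 33163 - 1*44 = 33163 - 44 = 33119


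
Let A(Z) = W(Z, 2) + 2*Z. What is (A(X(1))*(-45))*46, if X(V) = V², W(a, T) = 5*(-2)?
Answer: 16560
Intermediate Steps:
W(a, T) = -10
A(Z) = -10 + 2*Z
(A(X(1))*(-45))*46 = ((-10 + 2*1²)*(-45))*46 = ((-10 + 2*1)*(-45))*46 = ((-10 + 2)*(-45))*46 = -8*(-45)*46 = 360*46 = 16560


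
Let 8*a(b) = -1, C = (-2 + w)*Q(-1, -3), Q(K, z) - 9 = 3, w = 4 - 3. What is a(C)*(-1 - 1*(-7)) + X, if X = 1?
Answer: 1/4 ≈ 0.25000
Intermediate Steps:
w = 1
Q(K, z) = 12 (Q(K, z) = 9 + 3 = 12)
C = -12 (C = (-2 + 1)*12 = -1*12 = -12)
a(b) = -1/8 (a(b) = (1/8)*(-1) = -1/8)
a(C)*(-1 - 1*(-7)) + X = -(-1 - 1*(-7))/8 + 1 = -(-1 + 7)/8 + 1 = -1/8*6 + 1 = -3/4 + 1 = 1/4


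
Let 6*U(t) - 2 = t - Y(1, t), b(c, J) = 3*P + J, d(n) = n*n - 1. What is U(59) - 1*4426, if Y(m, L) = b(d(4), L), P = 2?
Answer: -13280/3 ≈ -4426.7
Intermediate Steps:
d(n) = -1 + n² (d(n) = n² - 1 = -1 + n²)
b(c, J) = 6 + J (b(c, J) = 3*2 + J = 6 + J)
Y(m, L) = 6 + L
U(t) = -⅔ (U(t) = ⅓ + (t - (6 + t))/6 = ⅓ + (t + (-6 - t))/6 = ⅓ + (⅙)*(-6) = ⅓ - 1 = -⅔)
U(59) - 1*4426 = -⅔ - 1*4426 = -⅔ - 4426 = -13280/3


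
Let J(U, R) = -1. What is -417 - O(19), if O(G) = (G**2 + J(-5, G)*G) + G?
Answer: -778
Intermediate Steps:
O(G) = G**2 (O(G) = (G**2 - G) + G = G**2)
-417 - O(19) = -417 - 1*19**2 = -417 - 1*361 = -417 - 361 = -778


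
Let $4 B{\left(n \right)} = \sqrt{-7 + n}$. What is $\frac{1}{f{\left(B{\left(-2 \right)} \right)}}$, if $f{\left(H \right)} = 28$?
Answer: $\frac{1}{28} \approx 0.035714$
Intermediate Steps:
$B{\left(n \right)} = \frac{\sqrt{-7 + n}}{4}$
$\frac{1}{f{\left(B{\left(-2 \right)} \right)}} = \frac{1}{28}$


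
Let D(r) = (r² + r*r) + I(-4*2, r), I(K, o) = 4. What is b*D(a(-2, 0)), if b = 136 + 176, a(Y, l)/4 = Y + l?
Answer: 41184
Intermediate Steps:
a(Y, l) = 4*Y + 4*l (a(Y, l) = 4*(Y + l) = 4*Y + 4*l)
D(r) = 4 + 2*r² (D(r) = (r² + r*r) + 4 = (r² + r²) + 4 = 2*r² + 4 = 4 + 2*r²)
b = 312
b*D(a(-2, 0)) = 312*(4 + 2*(4*(-2) + 4*0)²) = 312*(4 + 2*(-8 + 0)²) = 312*(4 + 2*(-8)²) = 312*(4 + 2*64) = 312*(4 + 128) = 312*132 = 41184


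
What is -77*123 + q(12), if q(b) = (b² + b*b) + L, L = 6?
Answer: -9177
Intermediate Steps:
q(b) = 6 + 2*b² (q(b) = (b² + b*b) + 6 = (b² + b²) + 6 = 2*b² + 6 = 6 + 2*b²)
-77*123 + q(12) = -77*123 + (6 + 2*12²) = -9471 + (6 + 2*144) = -9471 + (6 + 288) = -9471 + 294 = -9177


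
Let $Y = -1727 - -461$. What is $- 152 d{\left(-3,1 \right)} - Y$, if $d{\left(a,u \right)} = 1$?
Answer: $1114$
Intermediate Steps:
$Y = -1266$ ($Y = -1727 + 461 = -1266$)
$- 152 d{\left(-3,1 \right)} - Y = \left(-152\right) 1 - -1266 = -152 + 1266 = 1114$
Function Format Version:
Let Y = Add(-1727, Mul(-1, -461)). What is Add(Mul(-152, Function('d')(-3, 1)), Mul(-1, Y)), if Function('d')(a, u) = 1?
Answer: 1114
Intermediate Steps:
Y = -1266 (Y = Add(-1727, 461) = -1266)
Add(Mul(-152, Function('d')(-3, 1)), Mul(-1, Y)) = Add(Mul(-152, 1), Mul(-1, -1266)) = Add(-152, 1266) = 1114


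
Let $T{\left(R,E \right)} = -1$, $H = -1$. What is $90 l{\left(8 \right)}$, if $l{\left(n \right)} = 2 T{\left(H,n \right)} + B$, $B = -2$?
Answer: $-360$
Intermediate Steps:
$l{\left(n \right)} = -4$ ($l{\left(n \right)} = 2 \left(-1\right) - 2 = -2 - 2 = -4$)
$90 l{\left(8 \right)} = 90 \left(-4\right) = -360$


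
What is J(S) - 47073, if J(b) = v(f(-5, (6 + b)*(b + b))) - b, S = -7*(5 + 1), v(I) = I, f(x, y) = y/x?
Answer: -238179/5 ≈ -47636.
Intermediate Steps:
S = -42 (S = -7*6 = -42)
J(b) = -b - 2*b*(6 + b)/5 (J(b) = ((6 + b)*(b + b))/(-5) - b = ((6 + b)*(2*b))*(-⅕) - b = (2*b*(6 + b))*(-⅕) - b = -2*b*(6 + b)/5 - b = -b - 2*b*(6 + b)/5)
J(S) - 47073 = (⅕)*(-42)*(-17 - 2*(-42)) - 47073 = (⅕)*(-42)*(-17 + 84) - 47073 = (⅕)*(-42)*67 - 47073 = -2814/5 - 47073 = -238179/5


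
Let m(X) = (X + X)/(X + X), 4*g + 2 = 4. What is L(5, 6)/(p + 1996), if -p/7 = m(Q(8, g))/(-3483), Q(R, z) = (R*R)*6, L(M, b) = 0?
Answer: 0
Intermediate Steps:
g = ½ (g = -½ + (¼)*4 = -½ + 1 = ½ ≈ 0.50000)
Q(R, z) = 6*R² (Q(R, z) = R²*6 = 6*R²)
m(X) = 1 (m(X) = (2*X)/((2*X)) = (2*X)*(1/(2*X)) = 1)
p = 7/3483 (p = -7/(-3483) = -7*(-1)/3483 = -7*(-1/3483) = 7/3483 ≈ 0.0020098)
L(5, 6)/(p + 1996) = 0/(7/3483 + 1996) = 0/(6952075/3483) = 0*(3483/6952075) = 0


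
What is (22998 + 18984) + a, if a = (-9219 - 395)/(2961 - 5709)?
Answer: 57688075/1374 ≈ 41986.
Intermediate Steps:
a = 4807/1374 (a = -9614/(-2748) = -9614*(-1/2748) = 4807/1374 ≈ 3.4985)
(22998 + 18984) + a = (22998 + 18984) + 4807/1374 = 41982 + 4807/1374 = 57688075/1374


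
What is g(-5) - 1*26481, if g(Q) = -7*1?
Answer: -26488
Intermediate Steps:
g(Q) = -7
g(-5) - 1*26481 = -7 - 1*26481 = -7 - 26481 = -26488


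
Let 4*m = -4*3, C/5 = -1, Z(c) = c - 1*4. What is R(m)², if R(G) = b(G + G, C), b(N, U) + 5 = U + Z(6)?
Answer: 64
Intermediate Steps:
Z(c) = -4 + c (Z(c) = c - 4 = -4 + c)
C = -5 (C = 5*(-1) = -5)
m = -3 (m = (-4*3)/4 = (¼)*(-12) = -3)
b(N, U) = -3 + U (b(N, U) = -5 + (U + (-4 + 6)) = -5 + (U + 2) = -5 + (2 + U) = -3 + U)
R(G) = -8 (R(G) = -3 - 5 = -8)
R(m)² = (-8)² = 64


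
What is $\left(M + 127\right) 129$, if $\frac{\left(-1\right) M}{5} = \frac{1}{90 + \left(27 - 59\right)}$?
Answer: $\frac{949569}{58} \approx 16372.0$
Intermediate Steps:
$M = - \frac{5}{58}$ ($M = - \frac{5}{90 + \left(27 - 59\right)} = - \frac{5}{90 - 32} = - \frac{5}{58} \approx -0.086207$)
$\left(M + 127\right) 129 = \left(- \frac{5}{58} + 127\right) 129 = \frac{7361}{58} \cdot 129 = \frac{949569}{58}$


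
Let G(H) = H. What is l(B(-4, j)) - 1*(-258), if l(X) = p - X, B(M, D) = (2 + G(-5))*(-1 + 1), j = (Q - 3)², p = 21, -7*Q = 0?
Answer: 279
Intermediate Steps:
Q = 0 (Q = -⅐*0 = 0)
j = 9 (j = (0 - 3)² = (-3)² = 9)
B(M, D) = 0 (B(M, D) = (2 - 5)*(-1 + 1) = -3*0 = 0)
l(X) = 21 - X
l(B(-4, j)) - 1*(-258) = (21 - 1*0) - 1*(-258) = (21 + 0) + 258 = 21 + 258 = 279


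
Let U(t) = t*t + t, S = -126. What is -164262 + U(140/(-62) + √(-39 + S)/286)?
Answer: -1173795309087/7145996 - 109*I*√165/8866 ≈ -1.6426e+5 - 0.15792*I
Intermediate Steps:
U(t) = t + t² (U(t) = t² + t = t + t²)
-164262 + U(140/(-62) + √(-39 + S)/286) = -164262 + (140/(-62) + √(-39 - 126)/286)*(1 + (140/(-62) + √(-39 - 126)/286)) = -164262 + (140*(-1/62) + √(-165)*(1/286))*(1 + (140*(-1/62) + √(-165)*(1/286))) = -164262 + (-70/31 + (I*√165)*(1/286))*(1 + (-70/31 + (I*√165)*(1/286))) = -164262 + (-70/31 + I*√165/286)*(1 + (-70/31 + I*√165/286)) = -164262 + (-70/31 + I*√165/286)*(-39/31 + I*√165/286)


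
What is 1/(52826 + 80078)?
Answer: 1/132904 ≈ 7.5242e-6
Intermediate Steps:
1/(52826 + 80078) = 1/132904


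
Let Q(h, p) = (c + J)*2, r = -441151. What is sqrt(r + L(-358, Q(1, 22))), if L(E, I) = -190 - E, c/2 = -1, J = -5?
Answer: I*sqrt(440983) ≈ 664.07*I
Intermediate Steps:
c = -2 (c = 2*(-1) = -2)
Q(h, p) = -14 (Q(h, p) = (-2 - 5)*2 = -7*2 = -14)
sqrt(r + L(-358, Q(1, 22))) = sqrt(-441151 + (-190 - 1*(-358))) = sqrt(-441151 + (-190 + 358)) = sqrt(-441151 + 168) = sqrt(-440983) = I*sqrt(440983)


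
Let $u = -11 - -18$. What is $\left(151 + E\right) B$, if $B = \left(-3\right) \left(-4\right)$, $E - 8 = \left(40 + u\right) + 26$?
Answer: $2784$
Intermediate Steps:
$u = 7$ ($u = -11 + 18 = 7$)
$E = 81$ ($E = 8 + \left(\left(40 + 7\right) + 26\right) = 8 + \left(47 + 26\right) = 8 + 73 = 81$)
$B = 12$
$\left(151 + E\right) B = \left(151 + 81\right) 12 = 232 \cdot 12 = 2784$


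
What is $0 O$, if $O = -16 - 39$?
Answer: $0$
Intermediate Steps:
$O = -55$
$0 O = 0 \left(-55\right) = 0$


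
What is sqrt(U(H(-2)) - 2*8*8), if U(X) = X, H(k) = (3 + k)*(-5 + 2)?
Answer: I*sqrt(131) ≈ 11.446*I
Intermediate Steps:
H(k) = -9 - 3*k (H(k) = (3 + k)*(-3) = -9 - 3*k)
sqrt(U(H(-2)) - 2*8*8) = sqrt((-9 - 3*(-2)) - 2*8*8) = sqrt((-9 + 6) - 16*8) = sqrt(-3 - 128) = sqrt(-131) = I*sqrt(131)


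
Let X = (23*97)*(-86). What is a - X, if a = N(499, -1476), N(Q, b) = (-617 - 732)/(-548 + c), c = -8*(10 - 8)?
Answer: 108213773/564 ≈ 1.9187e+5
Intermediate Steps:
c = -16 (c = -8*2 = -16)
X = -191866 (X = 2231*(-86) = -191866)
N(Q, b) = 1349/564 (N(Q, b) = (-617 - 732)/(-548 - 16) = -1349/(-564) = -1349*(-1/564) = 1349/564)
a = 1349/564 ≈ 2.3918
a - X = 1349/564 - 1*(-191866) = 1349/564 + 191866 = 108213773/564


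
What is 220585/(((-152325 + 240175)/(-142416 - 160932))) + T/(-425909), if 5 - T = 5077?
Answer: -2849928229381402/3741610565 ≈ -7.6169e+5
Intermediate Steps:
T = -5072 (T = 5 - 1*5077 = 5 - 5077 = -5072)
220585/(((-152325 + 240175)/(-142416 - 160932))) + T/(-425909) = 220585/(((-152325 + 240175)/(-142416 - 160932))) - 5072/(-425909) = 220585/((87850/(-303348))) - 5072*(-1/425909) = 220585/((87850*(-1/303348))) + 5072/425909 = 220585/(-43925/151674) + 5072/425909 = 220585*(-151674/43925) + 5072/425909 = -6691401858/8785 + 5072/425909 = -2849928229381402/3741610565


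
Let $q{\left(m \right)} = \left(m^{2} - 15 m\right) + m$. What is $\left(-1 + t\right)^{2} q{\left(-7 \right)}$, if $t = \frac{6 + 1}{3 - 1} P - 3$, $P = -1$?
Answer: $\frac{33075}{4} \approx 8268.8$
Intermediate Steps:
$q{\left(m \right)} = m^{2} - 14 m$
$t = - \frac{13}{2}$ ($t = \frac{6 + 1}{3 - 1} \left(-1\right) - 3 = \frac{7}{2} \left(-1\right) - 3 = - \frac{7}{2} - 3 = - \frac{13}{2} \approx -6.5$)
$\left(-1 + t\right)^{2} q{\left(-7 \right)} = \left(-1 - \frac{13}{2}\right)^{2} \left(- 7 \left(-14 - 7\right)\right) = \left(- \frac{15}{2}\right)^{2} \left(\left(-7\right) \left(-21\right)\right) = \frac{225}{4} \cdot 147 = \frac{33075}{4}$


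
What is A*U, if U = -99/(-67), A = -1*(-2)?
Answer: 198/67 ≈ 2.9552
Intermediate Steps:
A = 2
U = 99/67 (U = -99*(-1/67) = 99/67 ≈ 1.4776)
A*U = 2*(99/67) = 198/67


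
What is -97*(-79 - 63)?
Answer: 13774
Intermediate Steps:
-97*(-79 - 63) = -97*(-142) = 13774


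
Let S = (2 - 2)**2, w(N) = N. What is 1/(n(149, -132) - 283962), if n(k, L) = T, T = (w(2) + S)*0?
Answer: -1/283962 ≈ -3.5216e-6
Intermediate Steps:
S = 0 (S = 0**2 = 0)
T = 0 (T = (2 + 0)*0 = 2*0 = 0)
n(k, L) = 0
1/(n(149, -132) - 283962) = 1/(0 - 283962) = 1/(-283962) = -1/283962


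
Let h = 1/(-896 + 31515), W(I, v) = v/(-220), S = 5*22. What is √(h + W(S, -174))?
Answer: √8972467140670/3368090 ≈ 0.88935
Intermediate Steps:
S = 110
W(I, v) = -v/220 (W(I, v) = v*(-1/220) = -v/220)
h = 1/30619 ≈ 3.2659e-5
√(h + W(S, -174)) = √(1/30619 - 1/220*(-174)) = √(1/30619 + 87/110) = √(2663963/3368090) = √8972467140670/3368090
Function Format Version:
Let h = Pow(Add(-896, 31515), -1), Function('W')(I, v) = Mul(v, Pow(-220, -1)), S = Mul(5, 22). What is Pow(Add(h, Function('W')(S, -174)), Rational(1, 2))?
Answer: Mul(Rational(1, 3368090), Pow(8972467140670, Rational(1, 2))) ≈ 0.88935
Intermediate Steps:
S = 110
Function('W')(I, v) = Mul(Rational(-1, 220), v) (Function('W')(I, v) = Mul(v, Rational(-1, 220)) = Mul(Rational(-1, 220), v))
h = Rational(1, 30619) (h = Pow(30619, -1) = Rational(1, 30619) ≈ 3.2659e-5)
Pow(Add(h, Function('W')(S, -174)), Rational(1, 2)) = Pow(Add(Rational(1, 30619), Mul(Rational(-1, 220), -174)), Rational(1, 2)) = Pow(Add(Rational(1, 30619), Rational(87, 110)), Rational(1, 2)) = Pow(Rational(2663963, 3368090), Rational(1, 2)) = Mul(Rational(1, 3368090), Pow(8972467140670, Rational(1, 2)))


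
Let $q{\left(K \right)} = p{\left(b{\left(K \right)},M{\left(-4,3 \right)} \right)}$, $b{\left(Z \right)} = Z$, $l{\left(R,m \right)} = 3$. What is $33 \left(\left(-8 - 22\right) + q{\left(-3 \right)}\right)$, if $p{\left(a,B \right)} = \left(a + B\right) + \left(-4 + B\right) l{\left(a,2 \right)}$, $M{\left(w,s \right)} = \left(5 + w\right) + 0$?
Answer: $-1353$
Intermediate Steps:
$M{\left(w,s \right)} = 5 + w$
$p{\left(a,B \right)} = -12 + a + 4 B$ ($p{\left(a,B \right)} = \left(a + B\right) + \left(-4 + B\right) 3 = \left(B + a\right) + \left(-12 + 3 B\right) = -12 + a + 4 B$)
$q{\left(K \right)} = -8 + K$ ($q{\left(K \right)} = -12 + K + 4 \left(5 - 4\right) = -12 + K + 4 \cdot 1 = -12 + K + 4 = -8 + K$)
$33 \left(\left(-8 - 22\right) + q{\left(-3 \right)}\right) = 33 \left(\left(-8 - 22\right) - 11\right) = 33 \left(-30 - 11\right) = 33 \left(-41\right) = -1353$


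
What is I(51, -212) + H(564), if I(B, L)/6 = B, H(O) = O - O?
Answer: 306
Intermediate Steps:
H(O) = 0
I(B, L) = 6*B
I(51, -212) + H(564) = 6*51 + 0 = 306 + 0 = 306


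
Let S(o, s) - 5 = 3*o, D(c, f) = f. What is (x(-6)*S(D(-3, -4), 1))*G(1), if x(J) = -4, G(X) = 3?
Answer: 84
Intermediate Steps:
S(o, s) = 5 + 3*o
(x(-6)*S(D(-3, -4), 1))*G(1) = -4*(5 + 3*(-4))*3 = -4*(5 - 12)*3 = -4*(-7)*3 = 28*3 = 84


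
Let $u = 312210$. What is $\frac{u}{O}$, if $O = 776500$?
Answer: $\frac{31221}{77650} \approx 0.40207$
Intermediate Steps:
$\frac{u}{O} = \frac{312210}{776500} = 312210 \cdot \frac{1}{776500} = \frac{31221}{77650}$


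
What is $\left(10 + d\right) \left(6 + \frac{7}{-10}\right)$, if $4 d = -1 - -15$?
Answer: $\frac{1431}{20} \approx 71.55$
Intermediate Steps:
$d = \frac{7}{2}$ ($d = \frac{-1 - -15}{4} = \frac{-1 + 15}{4} = \frac{1}{4} \cdot 14 = \frac{7}{2} \approx 3.5$)
$\left(10 + d\right) \left(6 + \frac{7}{-10}\right) = \left(10 + \frac{7}{2}\right) \left(6 + \frac{7}{-10}\right) = \frac{27 \left(6 + 7 \left(- \frac{1}{10}\right)\right)}{2} = \frac{27 \left(6 - \frac{7}{10}\right)}{2} = \frac{27}{2} \cdot \frac{53}{10} = \frac{1431}{20}$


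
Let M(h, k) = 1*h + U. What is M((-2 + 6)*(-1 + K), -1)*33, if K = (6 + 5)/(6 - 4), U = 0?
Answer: 594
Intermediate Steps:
K = 11/2 ≈ 5.5000
M(h, k) = h (M(h, k) = 1*h + 0 = h + 0 = h)
M((-2 + 6)*(-1 + K), -1)*33 = ((-2 + 6)*(-1 + 11/2))*33 = (4*(9/2))*33 = 18*33 = 594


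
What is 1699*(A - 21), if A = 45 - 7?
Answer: 28883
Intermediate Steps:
A = 38
1699*(A - 21) = 1699*(38 - 21) = 1699*17 = 28883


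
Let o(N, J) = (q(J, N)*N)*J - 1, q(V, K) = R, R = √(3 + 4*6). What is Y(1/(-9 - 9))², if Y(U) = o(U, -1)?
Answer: (6 - √3)²/36 ≈ 0.50598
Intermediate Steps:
R = 3*√3 (R = √(3 + 24) = √27 = 3*√3 ≈ 5.1962)
q(V, K) = 3*√3
o(N, J) = -1 + 3*J*N*√3 (o(N, J) = ((3*√3)*N)*J - 1 = (3*N*√3)*J - 1 = 3*J*N*√3 - 1 = -1 + 3*J*N*√3)
Y(U) = -1 - 3*U*√3 (Y(U) = -1 + 3*(-1)*U*√3 = -1 - 3*U*√3)
Y(1/(-9 - 9))² = (-1 - 3*√3/(-9 - 9))² = (-1 - 3*√3/(-18))² = (-1 - 3*(-1/18)*√3)² = (-1 + √3/6)²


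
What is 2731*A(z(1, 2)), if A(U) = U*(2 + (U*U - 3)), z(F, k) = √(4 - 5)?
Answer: -5462*I ≈ -5462.0*I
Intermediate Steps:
z(F, k) = I (z(F, k) = √(-1) = I)
A(U) = U*(-1 + U²) (A(U) = U*(2 + (U² - 3)) = U*(2 + (-3 + U²)) = U*(-1 + U²))
2731*A(z(1, 2)) = 2731*(I³ - I) = 2731*(-I - I) = 2731*(-2*I) = -5462*I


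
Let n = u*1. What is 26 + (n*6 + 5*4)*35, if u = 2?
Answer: 1146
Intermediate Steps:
n = 2 (n = 2*1 = 2)
26 + (n*6 + 5*4)*35 = 26 + (2*6 + 5*4)*35 = 26 + (12 + 20)*35 = 26 + 32*35 = 26 + 1120 = 1146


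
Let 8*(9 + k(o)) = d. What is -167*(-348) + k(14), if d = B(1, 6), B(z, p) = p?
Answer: 232431/4 ≈ 58108.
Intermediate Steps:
d = 6
k(o) = -33/4 (k(o) = -9 + (⅛)*6 = -9 + ¾ = -33/4)
-167*(-348) + k(14) = -167*(-348) - 33/4 = 58116 - 33/4 = 232431/4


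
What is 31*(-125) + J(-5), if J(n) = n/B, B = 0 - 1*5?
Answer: -3874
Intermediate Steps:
B = -5 (B = 0 - 5 = -5)
J(n) = -n/5 (J(n) = n/(-5) = n*(-⅕) = -n/5)
31*(-125) + J(-5) = 31*(-125) - ⅕*(-5) = -3875 + 1 = -3874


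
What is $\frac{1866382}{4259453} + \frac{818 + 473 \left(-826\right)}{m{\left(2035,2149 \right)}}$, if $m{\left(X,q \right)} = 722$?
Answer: $- \frac{2298238238}{4259453} \approx -539.56$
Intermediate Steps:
$\frac{1866382}{4259453} + \frac{818 + 473 \left(-826\right)}{m{\left(2035,2149 \right)}} = \frac{1866382}{4259453} + \frac{818 + 473 \left(-826\right)}{722} = 1866382 \cdot \frac{1}{4259453} + \left(818 - 390698\right) \frac{1}{722} = \frac{1866382}{4259453} - 540 = - \frac{2298238238}{4259453}$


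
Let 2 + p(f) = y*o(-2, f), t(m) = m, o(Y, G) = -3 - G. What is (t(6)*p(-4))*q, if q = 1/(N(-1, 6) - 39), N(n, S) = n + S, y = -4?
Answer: 18/17 ≈ 1.0588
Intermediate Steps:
N(n, S) = S + n
p(f) = 10 + 4*f (p(f) = -2 - 4*(-3 - f) = -2 + (12 + 4*f) = 10 + 4*f)
q = -1/34 (q = 1/((6 - 1) - 39) = 1/(5 - 39) = 1/(-34) = -1/34 ≈ -0.029412)
(t(6)*p(-4))*q = (6*(10 + 4*(-4)))*(-1/34) = (6*(10 - 16))*(-1/34) = (6*(-6))*(-1/34) = -36*(-1/34) = 18/17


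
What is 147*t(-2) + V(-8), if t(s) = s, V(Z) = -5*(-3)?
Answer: -279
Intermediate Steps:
V(Z) = 15
147*t(-2) + V(-8) = 147*(-2) + 15 = -294 + 15 = -279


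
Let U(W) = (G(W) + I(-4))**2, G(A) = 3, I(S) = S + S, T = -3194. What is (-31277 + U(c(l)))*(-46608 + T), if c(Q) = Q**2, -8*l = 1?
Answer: 1556412104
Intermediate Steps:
I(S) = 2*S
l = -1/8 (l = -1/8*1 = -1/8 ≈ -0.12500)
U(W) = 25 (U(W) = (3 + 2*(-4))**2 = (3 - 8)**2 = (-5)**2 = 25)
(-31277 + U(c(l)))*(-46608 + T) = (-31277 + 25)*(-46608 - 3194) = -31252*(-49802) = 1556412104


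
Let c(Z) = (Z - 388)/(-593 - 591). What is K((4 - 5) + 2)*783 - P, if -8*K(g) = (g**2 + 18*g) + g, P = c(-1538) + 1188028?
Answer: -704472379/592 ≈ -1.1900e+6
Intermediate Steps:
c(Z) = 97/296 - Z/1184 (c(Z) = (-388 + Z)/(-1184) = (-388 + Z)*(-1/1184) = 97/296 - Z/1184)
P = 703313539/592 (P = (97/296 - 1/1184*(-1538)) + 1188028 = (97/296 + 769/592) + 1188028 = 963/592 + 1188028 = 703313539/592 ≈ 1.1880e+6)
K(g) = -19*g/8 - g**2/8 (K(g) = -((g**2 + 18*g) + g)/8 = -(g**2 + 19*g)/8 = -19*g/8 - g**2/8)
K((4 - 5) + 2)*783 - P = -((4 - 5) + 2)*(19 + ((4 - 5) + 2))/8*783 - 1*703313539/592 = -(-1 + 2)*(19 + (-1 + 2))/8*783 - 703313539/592 = -1/8*1*(19 + 1)*783 - 703313539/592 = -1/8*1*20*783 - 703313539/592 = -5/2*783 - 703313539/592 = -3915/2 - 703313539/592 = -704472379/592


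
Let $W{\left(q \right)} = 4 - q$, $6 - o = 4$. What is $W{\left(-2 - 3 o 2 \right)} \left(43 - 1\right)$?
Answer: $756$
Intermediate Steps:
$o = 2$ ($o = 6 - 4 = 2$)
$W{\left(-2 - 3 o 2 \right)} \left(43 - 1\right) = \left(4 - \left(-2 - 3 \cdot 2 \cdot 2\right)\right) \left(43 - 1\right) = \left(4 - \left(-2 - 12\right)\right) 42 = \left(4 - -14\right) 42 = \left(4 + 14\right) 42 = 18 \cdot 42 = 756$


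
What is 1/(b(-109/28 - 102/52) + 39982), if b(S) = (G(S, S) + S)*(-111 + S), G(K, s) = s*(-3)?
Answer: 66248/2558085451 ≈ 2.5897e-5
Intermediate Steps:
G(K, s) = -3*s
b(S) = -2*S*(-111 + S) (b(S) = (-3*S + S)*(-111 + S) = (-2*S)*(-111 + S) = -2*S*(-111 + S))
1/(b(-109/28 - 102/52) + 39982) = 1/(2*(-109/28 - 102/52)*(111 - (-109/28 - 102/52)) + 39982) = 1/(2*(-109*1/28 - 102*1/52)*(111 - (-109*1/28 - 102*1/52)) + 39982) = 1/(2*(-109/28 - 51/26)*(111 - (-109/28 - 51/26)) + 39982) = 1/(2*(-2131/364)*(111 - 1*(-2131/364)) + 39982) = 1/(2*(-2131/364)*(111 + 2131/364) + 39982) = 1/(2*(-2131/364)*(42535/364) + 39982) = 1/(-90642085/66248 + 39982) = 1/(2558085451/66248) = 66248/2558085451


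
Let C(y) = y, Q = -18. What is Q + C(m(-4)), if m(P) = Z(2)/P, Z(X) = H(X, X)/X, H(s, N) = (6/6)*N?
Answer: -73/4 ≈ -18.250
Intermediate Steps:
H(s, N) = N (H(s, N) = (6*(⅙))*N = 1*N = N)
Z(X) = 1 (Z(X) = X/X = 1)
m(P) = 1/P
Q + C(m(-4)) = -18 + 1/(-4) = -18 - ¼ = -73/4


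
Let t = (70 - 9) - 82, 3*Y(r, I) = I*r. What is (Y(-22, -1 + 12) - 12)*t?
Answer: 1946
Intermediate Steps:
Y(r, I) = I*r/3 (Y(r, I) = (I*r)/3 = I*r/3)
t = -21 (t = 61 - 82 = -21)
(Y(-22, -1 + 12) - 12)*t = ((⅓)*(-1 + 12)*(-22) - 12)*(-21) = ((⅓)*11*(-22) - 12)*(-21) = (-242/3 - 12)*(-21) = -278/3*(-21) = 1946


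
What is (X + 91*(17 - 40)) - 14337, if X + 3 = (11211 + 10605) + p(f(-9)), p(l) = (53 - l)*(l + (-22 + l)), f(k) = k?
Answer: 2903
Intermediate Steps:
p(l) = (-22 + 2*l)*(53 - l) (p(l) = (53 - l)*(-22 + 2*l) = (-22 + 2*l)*(53 - l))
X = 19333 (X = -3 + ((11211 + 10605) + (-1166 - 2*(-9)² + 128*(-9))) = -3 + (21816 + (-1166 - 2*81 - 1152)) = -3 + (21816 + (-1166 - 162 - 1152)) = -3 + (21816 - 2480) = -3 + 19336 = 19333)
(X + 91*(17 - 40)) - 14337 = (19333 + 91*(17 - 40)) - 14337 = (19333 + 91*(-23)) - 14337 = (19333 - 2093) - 14337 = 17240 - 14337 = 2903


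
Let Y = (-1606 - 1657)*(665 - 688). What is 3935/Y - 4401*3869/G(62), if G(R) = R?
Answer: -1277894277011/4653038 ≈ -2.7464e+5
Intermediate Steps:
Y = 75049 (Y = -3263*(-23) = 75049)
3935/Y - 4401*3869/G(62) = 3935/75049 - 4401/(62/3869) = 3935*(1/75049) - 4401/(62*(1/3869)) = 3935/75049 - 4401/62/3869 = 3935/75049 - 4401*3869/62 = 3935/75049 - 17027469/62 = -1277894277011/4653038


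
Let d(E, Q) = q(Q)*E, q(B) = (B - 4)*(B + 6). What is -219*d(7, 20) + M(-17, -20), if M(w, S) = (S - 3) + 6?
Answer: -637745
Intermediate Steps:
M(w, S) = 3 + S (M(w, S) = (-3 + S) + 6 = 3 + S)
q(B) = (-4 + B)*(6 + B)
d(E, Q) = E*(-24 + Q² + 2*Q) (d(E, Q) = (-24 + Q² + 2*Q)*E = E*(-24 + Q² + 2*Q))
-219*d(7, 20) + M(-17, -20) = -1533*(-24 + 20² + 2*20) + (3 - 20) = -1533*(-24 + 400 + 40) - 17 = -1533*416 - 17 = -219*2912 - 17 = -637728 - 17 = -637745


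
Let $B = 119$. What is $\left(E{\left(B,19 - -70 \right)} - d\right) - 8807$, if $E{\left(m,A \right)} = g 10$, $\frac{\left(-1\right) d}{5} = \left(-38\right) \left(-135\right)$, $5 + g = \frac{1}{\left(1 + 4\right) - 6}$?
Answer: $16783$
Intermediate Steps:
$g = -6$ ($g = -5 + \frac{1}{\left(1 + 4\right) - 6} = -5 + \frac{1}{5 - 6} = -5 + \frac{1}{-1} = -5 - 1 = -6$)
$d = -25650$ ($d = - 5 \left(\left(-38\right) \left(-135\right)\right) = \left(-5\right) 5130 = -25650$)
$E{\left(m,A \right)} = -60$ ($E{\left(m,A \right)} = \left(-6\right) 10 = -60$)
$\left(E{\left(B,19 - -70 \right)} - d\right) - 8807 = \left(-60 - -25650\right) - 8807 = \left(-60 + 25650\right) - 8807 = 25590 - 8807 = 16783$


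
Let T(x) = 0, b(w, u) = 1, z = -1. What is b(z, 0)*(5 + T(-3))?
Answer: 5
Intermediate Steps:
b(z, 0)*(5 + T(-3)) = 1*(5 + 0) = 1*5 = 5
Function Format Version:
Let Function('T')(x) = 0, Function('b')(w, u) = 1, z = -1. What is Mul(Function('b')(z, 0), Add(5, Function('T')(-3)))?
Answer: 5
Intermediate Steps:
Mul(Function('b')(z, 0), Add(5, Function('T')(-3))) = Mul(1, Add(5, 0)) = Mul(1, 5) = 5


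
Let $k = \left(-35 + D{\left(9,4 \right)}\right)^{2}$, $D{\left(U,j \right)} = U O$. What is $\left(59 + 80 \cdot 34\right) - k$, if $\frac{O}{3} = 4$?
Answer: $-2550$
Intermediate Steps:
$O = 12$ ($O = 3 \cdot 4 = 12$)
$D{\left(U,j \right)} = 12 U$ ($D{\left(U,j \right)} = U 12 = 12 U$)
$k = 5329$ ($k = \left(-35 + 12 \cdot 9\right)^{2} = \left(-35 + 108\right)^{2} = 73^{2} = 5329$)
$\left(59 + 80 \cdot 34\right) - k = \left(59 + 80 \cdot 34\right) - 5329 = \left(59 + 2720\right) - 5329 = 2779 - 5329 = -2550$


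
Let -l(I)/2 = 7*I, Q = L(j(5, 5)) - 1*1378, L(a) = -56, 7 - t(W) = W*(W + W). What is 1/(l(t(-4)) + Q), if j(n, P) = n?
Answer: -1/1084 ≈ -0.00092251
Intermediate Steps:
t(W) = 7 - 2*W² (t(W) = 7 - W*(W + W) = 7 - W*2*W = 7 - 2*W²)
Q = -1434 (Q = -56 - 1*1378 = -56 - 1378 = -1434)
l(I) = -14*I
1/(l(t(-4)) + Q) = 1/(-14*(7 - 2*(-4)²) - 1434) = 1/(-14*(7 - 2*16) - 1434) = 1/(-14*(7 - 32) - 1434) = 1/(-14*(-25) - 1434) = 1/(350 - 1434) = 1/(-1084) = -1/1084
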